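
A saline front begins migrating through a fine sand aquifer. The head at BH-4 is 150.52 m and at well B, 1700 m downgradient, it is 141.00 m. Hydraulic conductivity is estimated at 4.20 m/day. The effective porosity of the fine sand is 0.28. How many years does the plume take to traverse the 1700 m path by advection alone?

55.4

Hydraulic gradient i = (150.52 − 141.00) / 1700 = 9.52 / 1700 = 0.005600.
Darcy flux q = K · i = 4.200 × 0.005600 = 0.02352 m/day.
Seepage velocity v = q / n_e = 0.02352 / 0.28 = 0.08400 m/day.
Travel time t = L / v = 1700 / 0.08400 = 20238 days = 55.41 years.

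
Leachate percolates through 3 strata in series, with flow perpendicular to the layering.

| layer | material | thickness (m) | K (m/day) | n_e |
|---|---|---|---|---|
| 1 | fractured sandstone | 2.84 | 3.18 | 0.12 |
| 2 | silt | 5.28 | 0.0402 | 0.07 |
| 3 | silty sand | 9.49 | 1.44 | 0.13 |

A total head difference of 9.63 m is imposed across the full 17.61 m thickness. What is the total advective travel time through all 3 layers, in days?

28.0

With flow normal to the layers, continuity requires the same specific discharge q through every layer.
Σ(b_i/K_i) = 2.84/3.18 + 5.28/0.0402 + 9.49/1.44 = 138.8 d.
q = Δh / Σ(b_i/K_i) = 9.63 / 138.8 = 0.06937 m/day.
In each layer the seepage velocity is v_i = q/n_i, so the layer transit time is t_i = b_i·n_i / q:
  layer 1 (fractured sandstone): t_1 = 2.84 × 0.12 / 0.06937 = 4.913 d
  layer 2 (silt): t_2 = 5.28 × 0.07 / 0.06937 = 5.328 d
  layer 3 (silty sand): t_3 = 9.49 × 0.13 / 0.06937 = 17.79 d
Total t = Σ t_i = 28.03 days.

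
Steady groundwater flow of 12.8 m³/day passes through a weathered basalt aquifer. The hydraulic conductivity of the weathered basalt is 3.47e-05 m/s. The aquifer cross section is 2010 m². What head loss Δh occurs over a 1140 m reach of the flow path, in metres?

2.42

Convert K: 3.47e-05 m/s × 86400 = 2.998 m/day.
From Q = K·A·i, i = Q / (K·A) = 12.8 / (2.998 × 2010) = 0.002124.
Head loss Δh = i · L = 0.002124 × 1140 = 2.421 m.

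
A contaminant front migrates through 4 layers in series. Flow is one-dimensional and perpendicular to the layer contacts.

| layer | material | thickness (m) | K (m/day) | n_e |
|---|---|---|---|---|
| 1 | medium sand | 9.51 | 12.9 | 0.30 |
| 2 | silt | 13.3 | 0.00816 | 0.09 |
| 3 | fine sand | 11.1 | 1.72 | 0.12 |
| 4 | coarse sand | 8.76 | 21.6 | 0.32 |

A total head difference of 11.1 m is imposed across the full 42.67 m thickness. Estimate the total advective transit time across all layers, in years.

3.31

With flow normal to the layers, continuity requires the same specific discharge q through every layer.
Σ(b_i/K_i) = 9.51/12.9 + 13.3/0.00816 + 11.1/1.72 + 8.76/21.6 = 1637 d.
q = Δh / Σ(b_i/K_i) = 11.1 / 1637 = 0.006779 m/day.
In each layer the seepage velocity is v_i = q/n_i, so the layer transit time is t_i = b_i·n_i / q:
  layer 1 (medium sand): t_1 = 9.51 × 0.30 / 0.006779 = 420.9 d
  layer 2 (silt): t_2 = 13.3 × 0.09 / 0.006779 = 176.6 d
  layer 3 (fine sand): t_3 = 11.1 × 0.12 / 0.006779 = 196.5 d
  layer 4 (coarse sand): t_4 = 8.76 × 0.32 / 0.006779 = 413.5 d
Total t = Σ t_i = 1208 days = 3.306 years.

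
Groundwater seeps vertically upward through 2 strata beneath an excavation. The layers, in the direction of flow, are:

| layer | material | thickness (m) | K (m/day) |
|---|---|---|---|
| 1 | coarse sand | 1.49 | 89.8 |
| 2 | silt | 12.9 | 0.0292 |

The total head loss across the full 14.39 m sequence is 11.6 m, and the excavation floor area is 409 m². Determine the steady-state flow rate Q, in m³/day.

10.7

Flow is perpendicular to layering, so the layers act in series and the equivalent K is the thickness-weighted harmonic mean.
Total thickness L = 1.49 + 12.9 = 14.39 m.
Σ(b_i/K_i) = 1.49/89.8 + 12.9/0.0292 = 441.8 d.
K_eq = L / Σ(b_i/K_i) = 14.39 / 441.8 = 0.03257 m/day.
Q = K_eq · A · (Δh/L) = 0.03257 × 409 × (11.6/14.39) = 10.74 m³/day.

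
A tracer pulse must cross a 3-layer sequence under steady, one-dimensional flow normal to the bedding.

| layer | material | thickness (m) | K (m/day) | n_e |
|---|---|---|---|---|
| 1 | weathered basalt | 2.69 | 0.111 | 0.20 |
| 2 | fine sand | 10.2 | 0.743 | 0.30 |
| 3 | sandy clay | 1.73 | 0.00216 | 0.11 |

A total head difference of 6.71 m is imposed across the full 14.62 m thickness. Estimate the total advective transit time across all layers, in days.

474

With flow normal to the layers, continuity requires the same specific discharge q through every layer.
Σ(b_i/K_i) = 2.69/0.111 + 10.2/0.743 + 1.73/0.00216 = 838.9 d.
q = Δh / Σ(b_i/K_i) = 6.71 / 838.9 = 0.007999 m/day.
In each layer the seepage velocity is v_i = q/n_i, so the layer transit time is t_i = b_i·n_i / q:
  layer 1 (weathered basalt): t_1 = 2.69 × 0.20 / 0.007999 = 67.26 d
  layer 2 (fine sand): t_2 = 10.2 × 0.30 / 0.007999 = 382.6 d
  layer 3 (sandy clay): t_3 = 1.73 × 0.11 / 0.007999 = 23.79 d
Total t = Σ t_i = 473.6 days.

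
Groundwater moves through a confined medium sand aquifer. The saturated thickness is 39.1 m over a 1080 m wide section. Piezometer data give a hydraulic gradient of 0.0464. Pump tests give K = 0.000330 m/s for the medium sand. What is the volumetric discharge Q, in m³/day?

Convert K: 0.000330 m/s × 86400 = 28.51 m/day.
Cross-sectional area A = 1080 × 39.1 = 42228 m².
Hydraulic gradient i = 0.0464.
Darcy's law: Q = K · A · i = 28.51 × 42228 × 0.04640 = 55866 m³/day.

55900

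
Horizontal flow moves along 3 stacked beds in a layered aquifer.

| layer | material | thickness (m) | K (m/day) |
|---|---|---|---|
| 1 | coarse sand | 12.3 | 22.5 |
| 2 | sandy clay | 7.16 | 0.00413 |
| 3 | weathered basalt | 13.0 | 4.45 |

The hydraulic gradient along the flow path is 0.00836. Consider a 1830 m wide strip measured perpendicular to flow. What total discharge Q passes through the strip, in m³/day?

5120

Flow is parallel to layering, so each bed carries its own Darcy discharge and the transmissivities add.
Σ(K_i·b_i) = 22.5×12.3 + 0.00413×7.16 + 4.45×13.0 = 334.6 m²/day.
Hydraulic gradient i = 0.00836.
Q = Σ(K_i·b_i) · W · i = 334.6 × 1830 × 0.008360 = 5119 m³/day.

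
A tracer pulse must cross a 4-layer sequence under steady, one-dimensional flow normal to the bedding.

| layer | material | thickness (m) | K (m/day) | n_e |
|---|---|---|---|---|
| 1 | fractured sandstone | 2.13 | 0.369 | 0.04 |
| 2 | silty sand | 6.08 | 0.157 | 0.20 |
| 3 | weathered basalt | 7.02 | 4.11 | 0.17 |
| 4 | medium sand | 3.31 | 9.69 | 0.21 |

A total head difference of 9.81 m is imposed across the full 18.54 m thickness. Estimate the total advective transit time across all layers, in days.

With flow normal to the layers, continuity requires the same specific discharge q through every layer.
Σ(b_i/K_i) = 2.13/0.369 + 6.08/0.157 + 7.02/4.11 + 3.31/9.69 = 46.55 d.
q = Δh / Σ(b_i/K_i) = 9.81 / 46.55 = 0.2107 m/day.
In each layer the seepage velocity is v_i = q/n_i, so the layer transit time is t_i = b_i·n_i / q:
  layer 1 (fractured sandstone): t_1 = 2.13 × 0.04 / 0.2107 = 0.4043 d
  layer 2 (silty sand): t_2 = 6.08 × 0.20 / 0.2107 = 5.770 d
  layer 3 (weathered basalt): t_3 = 7.02 × 0.17 / 0.2107 = 5.663 d
  layer 4 (medium sand): t_4 = 3.31 × 0.21 / 0.2107 = 3.298 d
Total t = Σ t_i = 15.14 days.

15.1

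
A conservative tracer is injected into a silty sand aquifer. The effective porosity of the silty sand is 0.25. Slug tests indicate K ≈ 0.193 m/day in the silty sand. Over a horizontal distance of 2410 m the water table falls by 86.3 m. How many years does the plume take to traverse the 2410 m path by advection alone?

Hydraulic gradient i = Δh / L = 86.3 / 2410 = 0.03581.
Darcy flux q = K · i = 0.1930 × 0.03581 = 0.006911 m/day.
Seepage velocity v = q / n_e = 0.006911 / 0.25 = 0.02764 m/day.
Travel time t = L / v = 2410 / 0.02764 = 87178 days = 238.7 years.

239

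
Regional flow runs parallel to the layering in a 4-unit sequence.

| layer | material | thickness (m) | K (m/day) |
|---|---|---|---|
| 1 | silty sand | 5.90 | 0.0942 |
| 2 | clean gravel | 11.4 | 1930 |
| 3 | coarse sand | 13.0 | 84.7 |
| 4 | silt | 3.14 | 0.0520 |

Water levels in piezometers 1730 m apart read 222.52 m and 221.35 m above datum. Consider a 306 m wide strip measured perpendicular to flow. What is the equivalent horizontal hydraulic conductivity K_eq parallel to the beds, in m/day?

691

Flow is parallel to layering, so each bed carries its own Darcy discharge and the transmissivities add.
Σ(K_i·b_i) = 0.0942×5.90 + 1930×11.4 + 84.7×13.0 + 0.0520×3.14 = 23104 m²/day.
Total thickness b = 33.44 m, so K_eq = Σ(K_i·b_i)/b = 690.9 m/day.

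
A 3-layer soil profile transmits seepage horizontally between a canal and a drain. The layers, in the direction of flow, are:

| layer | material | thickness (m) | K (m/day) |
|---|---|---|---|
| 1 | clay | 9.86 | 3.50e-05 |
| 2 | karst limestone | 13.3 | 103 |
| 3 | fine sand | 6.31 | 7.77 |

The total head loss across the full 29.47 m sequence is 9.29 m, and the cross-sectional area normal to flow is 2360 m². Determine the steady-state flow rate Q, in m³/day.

0.0778

Flow is perpendicular to layering, so the layers act in series and the equivalent K is the thickness-weighted harmonic mean.
Total thickness L = 9.86 + 13.3 + 6.31 = 29.47 m.
Σ(b_i/K_i) = 9.86/3.50e-05 + 13.3/103 + 6.31/7.77 = 2.817e+05 d.
K_eq = L / Σ(b_i/K_i) = 29.47 / 2.817e+05 = 0.0001046 m/day.
Q = K_eq · A · (Δh/L) = 0.0001046 × 2360 × (9.29/29.47) = 0.07782 m³/day.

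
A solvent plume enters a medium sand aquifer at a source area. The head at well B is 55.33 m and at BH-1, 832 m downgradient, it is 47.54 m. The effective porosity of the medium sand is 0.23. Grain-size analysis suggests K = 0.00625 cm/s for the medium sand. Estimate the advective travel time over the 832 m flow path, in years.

Convert K: 0.00625 cm/s × 864 = 5.400 m/day.
Hydraulic gradient i = (55.33 − 47.54) / 832 = 7.79 / 832 = 0.009363.
Darcy flux q = K · i = 5.400 × 0.009363 = 0.05056 m/day.
Seepage velocity v = q / n_e = 0.05056 / 0.23 = 0.2198 m/day.
Travel time t = L / v = 832 / 0.2198 = 3785 days = 10.36 years.

10.4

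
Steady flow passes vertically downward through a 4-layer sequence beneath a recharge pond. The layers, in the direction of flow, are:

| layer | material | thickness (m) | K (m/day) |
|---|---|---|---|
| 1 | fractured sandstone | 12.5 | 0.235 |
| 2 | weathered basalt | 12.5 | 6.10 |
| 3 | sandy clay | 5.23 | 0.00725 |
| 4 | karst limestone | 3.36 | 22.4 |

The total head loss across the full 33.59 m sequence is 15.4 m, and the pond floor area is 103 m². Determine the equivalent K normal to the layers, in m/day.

0.0432

Flow is perpendicular to layering, so the layers act in series and the equivalent K is the thickness-weighted harmonic mean.
Total thickness L = 12.5 + 12.5 + 5.23 + 3.36 = 33.59 m.
Σ(b_i/K_i) = 12.5/0.235 + 12.5/6.10 + 5.23/0.00725 + 3.36/22.4 = 776.8 d.
K_eq = L / Σ(b_i/K_i) = 33.59 / 776.8 = 0.04324 m/day.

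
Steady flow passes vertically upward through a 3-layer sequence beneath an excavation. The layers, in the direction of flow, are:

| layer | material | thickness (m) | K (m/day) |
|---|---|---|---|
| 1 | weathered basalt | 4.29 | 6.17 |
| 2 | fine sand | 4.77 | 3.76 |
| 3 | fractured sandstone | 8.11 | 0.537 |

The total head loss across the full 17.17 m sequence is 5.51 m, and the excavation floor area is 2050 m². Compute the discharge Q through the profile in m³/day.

662

Flow is perpendicular to layering, so the layers act in series and the equivalent K is the thickness-weighted harmonic mean.
Total thickness L = 4.29 + 4.77 + 8.11 = 17.17 m.
Σ(b_i/K_i) = 4.29/6.17 + 4.77/3.76 + 8.11/0.537 = 17.07 d.
K_eq = L / Σ(b_i/K_i) = 17.17 / 17.07 = 1.006 m/day.
Q = K_eq · A · (Δh/L) = 1.006 × 2050 × (5.51/17.17) = 661.9 m³/day.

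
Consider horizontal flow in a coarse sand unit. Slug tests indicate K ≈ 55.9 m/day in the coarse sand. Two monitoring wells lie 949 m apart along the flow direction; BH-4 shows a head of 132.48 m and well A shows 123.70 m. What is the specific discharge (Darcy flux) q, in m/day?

Hydraulic gradient i = (132.48 − 123.70) / 949 = 8.78 / 949 = 0.009252.
Specific discharge q = K · i = 55.90 × 0.009252 = 0.5172 m/day.

0.517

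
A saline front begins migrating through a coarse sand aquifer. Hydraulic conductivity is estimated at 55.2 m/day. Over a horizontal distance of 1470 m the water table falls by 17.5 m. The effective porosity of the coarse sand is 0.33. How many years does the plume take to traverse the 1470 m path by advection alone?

Hydraulic gradient i = Δh / L = 17.5 / 1470 = 0.01190.
Darcy flux q = K · i = 55.20 × 0.01190 = 0.6571 m/day.
Seepage velocity v = q / n_e = 0.6571 / 0.33 = 1.991 m/day.
Travel time t = L / v = 1470 / 1.991 = 738.2 days = 2.021 years.

2.02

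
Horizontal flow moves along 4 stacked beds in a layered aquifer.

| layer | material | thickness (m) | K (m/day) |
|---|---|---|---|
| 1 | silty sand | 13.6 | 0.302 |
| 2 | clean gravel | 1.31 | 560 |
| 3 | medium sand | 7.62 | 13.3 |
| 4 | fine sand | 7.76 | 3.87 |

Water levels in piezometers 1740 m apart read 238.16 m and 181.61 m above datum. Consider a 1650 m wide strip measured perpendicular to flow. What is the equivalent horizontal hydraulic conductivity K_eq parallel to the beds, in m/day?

28.7

Flow is parallel to layering, so each bed carries its own Darcy discharge and the transmissivities add.
Σ(K_i·b_i) = 0.302×13.6 + 560×1.31 + 13.3×7.62 + 3.87×7.76 = 869.1 m²/day.
Total thickness b = 30.29 m, so K_eq = Σ(K_i·b_i)/b = 28.69 m/day.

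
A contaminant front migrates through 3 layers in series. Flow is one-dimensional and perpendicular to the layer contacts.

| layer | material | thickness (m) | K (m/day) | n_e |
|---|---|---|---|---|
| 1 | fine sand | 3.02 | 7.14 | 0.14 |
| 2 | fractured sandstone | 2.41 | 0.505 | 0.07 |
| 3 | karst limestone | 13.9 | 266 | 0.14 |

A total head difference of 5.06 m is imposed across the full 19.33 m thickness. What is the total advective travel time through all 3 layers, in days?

2.63

With flow normal to the layers, continuity requires the same specific discharge q through every layer.
Σ(b_i/K_i) = 3.02/7.14 + 2.41/0.505 + 13.9/266 = 5.248 d.
q = Δh / Σ(b_i/K_i) = 5.06 / 5.248 = 0.9643 m/day.
In each layer the seepage velocity is v_i = q/n_i, so the layer transit time is t_i = b_i·n_i / q:
  layer 1 (fine sand): t_1 = 3.02 × 0.14 / 0.9643 = 0.4385 d
  layer 2 (fractured sandstone): t_2 = 2.41 × 0.07 / 0.9643 = 0.1750 d
  layer 3 (karst limestone): t_3 = 13.9 × 0.14 / 0.9643 = 2.018 d
Total t = Σ t_i = 2.632 days.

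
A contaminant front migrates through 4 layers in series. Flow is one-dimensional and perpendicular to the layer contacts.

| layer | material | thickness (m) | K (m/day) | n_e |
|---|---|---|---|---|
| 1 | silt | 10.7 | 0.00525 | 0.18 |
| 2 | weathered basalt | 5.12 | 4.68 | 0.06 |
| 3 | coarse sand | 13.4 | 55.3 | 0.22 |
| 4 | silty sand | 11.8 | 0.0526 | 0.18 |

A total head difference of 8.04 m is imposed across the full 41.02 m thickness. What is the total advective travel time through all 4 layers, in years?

5.63

With flow normal to the layers, continuity requires the same specific discharge q through every layer.
Σ(b_i/K_i) = 10.7/0.00525 + 5.12/4.68 + 13.4/55.3 + 11.8/0.0526 = 2264 d.
q = Δh / Σ(b_i/K_i) = 8.04 / 2264 = 0.003552 m/day.
In each layer the seepage velocity is v_i = q/n_i, so the layer transit time is t_i = b_i·n_i / q:
  layer 1 (silt): t_1 = 10.7 × 0.18 / 0.003552 = 542.3 d
  layer 2 (weathered basalt): t_2 = 5.12 × 0.06 / 0.003552 = 86.50 d
  layer 3 (coarse sand): t_3 = 13.4 × 0.22 / 0.003552 = 830.0 d
  layer 4 (silty sand): t_4 = 11.8 × 0.18 / 0.003552 = 598.0 d
Total t = Σ t_i = 2057 days = 5.631 years.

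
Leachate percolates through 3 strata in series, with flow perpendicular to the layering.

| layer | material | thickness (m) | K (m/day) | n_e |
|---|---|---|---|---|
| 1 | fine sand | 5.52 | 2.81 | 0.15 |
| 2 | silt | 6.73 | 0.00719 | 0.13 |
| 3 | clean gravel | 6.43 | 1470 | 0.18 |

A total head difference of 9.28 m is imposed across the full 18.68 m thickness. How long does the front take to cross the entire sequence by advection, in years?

0.792

With flow normal to the layers, continuity requires the same specific discharge q through every layer.
Σ(b_i/K_i) = 5.52/2.81 + 6.73/0.00719 + 6.43/1470 = 938.0 d.
q = Δh / Σ(b_i/K_i) = 9.28 / 938.0 = 0.009893 m/day.
In each layer the seepage velocity is v_i = q/n_i, so the layer transit time is t_i = b_i·n_i / q:
  layer 1 (fine sand): t_1 = 5.52 × 0.15 / 0.009893 = 83.69 d
  layer 2 (silt): t_2 = 6.73 × 0.13 / 0.009893 = 88.43 d
  layer 3 (clean gravel): t_3 = 6.43 × 0.18 / 0.009893 = 117.0 d
Total t = Σ t_i = 289.1 days = 0.7915 years.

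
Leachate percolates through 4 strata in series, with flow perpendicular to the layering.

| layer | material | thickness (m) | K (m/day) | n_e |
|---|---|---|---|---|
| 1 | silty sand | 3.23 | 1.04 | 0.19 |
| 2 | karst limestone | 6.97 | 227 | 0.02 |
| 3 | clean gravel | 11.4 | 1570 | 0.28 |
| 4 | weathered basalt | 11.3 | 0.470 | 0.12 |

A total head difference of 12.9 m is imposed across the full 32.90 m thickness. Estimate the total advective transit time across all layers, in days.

With flow normal to the layers, continuity requires the same specific discharge q through every layer.
Σ(b_i/K_i) = 3.23/1.04 + 6.97/227 + 11.4/1570 + 11.3/0.470 = 27.19 d.
q = Δh / Σ(b_i/K_i) = 12.9 / 27.19 = 0.4745 m/day.
In each layer the seepage velocity is v_i = q/n_i, so the layer transit time is t_i = b_i·n_i / q:
  layer 1 (silty sand): t_1 = 3.23 × 0.19 / 0.4745 = 1.293 d
  layer 2 (karst limestone): t_2 = 6.97 × 0.02 / 0.4745 = 0.2938 d
  layer 3 (clean gravel): t_3 = 11.4 × 0.28 / 0.4745 = 6.727 d
  layer 4 (weathered basalt): t_4 = 11.3 × 0.12 / 0.4745 = 2.858 d
Total t = Σ t_i = 11.17 days.

11.2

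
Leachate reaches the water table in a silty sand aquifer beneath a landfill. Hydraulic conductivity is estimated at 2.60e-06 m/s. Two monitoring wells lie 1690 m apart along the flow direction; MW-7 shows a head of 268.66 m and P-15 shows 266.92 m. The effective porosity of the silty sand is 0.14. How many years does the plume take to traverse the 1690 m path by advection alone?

Convert K: 2.60e-06 m/s × 86400 = 0.2246 m/day.
Hydraulic gradient i = (268.66 − 266.92) / 1690 = 1.74 / 1690 = 0.001030.
Darcy flux q = K · i = 0.2246 × 0.001030 = 0.0002313 m/day.
Seepage velocity v = q / n_e = 0.0002313 / 0.14 = 0.001652 m/day.
Travel time t = L / v = 1690 / 0.001652 = 1.023e+06 days = 2801 years.

2800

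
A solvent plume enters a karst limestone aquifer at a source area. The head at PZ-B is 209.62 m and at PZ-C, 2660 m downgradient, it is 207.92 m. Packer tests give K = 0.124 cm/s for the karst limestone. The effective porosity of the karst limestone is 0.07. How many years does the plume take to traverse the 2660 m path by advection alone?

Convert K: 0.124 cm/s × 864 = 107.1 m/day.
Hydraulic gradient i = (209.62 − 207.92) / 2660 = 1.7 / 2660 = 0.0006391.
Darcy flux q = K · i = 107.1 × 0.0006391 = 0.06847 m/day.
Seepage velocity v = q / n_e = 0.06847 / 0.07 = 0.9781 m/day.
Travel time t = L / v = 2660 / 0.9781 = 2719 days = 7.445 years.

7.45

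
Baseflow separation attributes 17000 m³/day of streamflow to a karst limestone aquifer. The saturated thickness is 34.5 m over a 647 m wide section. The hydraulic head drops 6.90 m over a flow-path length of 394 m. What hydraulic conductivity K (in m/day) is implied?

Cross-sectional area A = 647 × 34.5 = 22322 m².
Hydraulic gradient i = Δh / L = 6.90 / 394 = 0.01751.
From Q = K·A·i, K = Q / (A·i) = 17000 / (22322 × 0.01751) = 43.49 m/day.

43.5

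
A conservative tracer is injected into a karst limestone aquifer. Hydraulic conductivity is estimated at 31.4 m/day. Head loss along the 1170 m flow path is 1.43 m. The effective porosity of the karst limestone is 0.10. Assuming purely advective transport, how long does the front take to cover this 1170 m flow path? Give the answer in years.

Hydraulic gradient i = Δh / L = 1.43 / 1170 = 0.001222.
Darcy flux q = K · i = 31.40 × 0.001222 = 0.03838 m/day.
Seepage velocity v = q / n_e = 0.03838 / 0.10 = 0.3838 m/day.
Travel time t = L / v = 1170 / 0.3838 = 3049 days = 8.347 years.

8.35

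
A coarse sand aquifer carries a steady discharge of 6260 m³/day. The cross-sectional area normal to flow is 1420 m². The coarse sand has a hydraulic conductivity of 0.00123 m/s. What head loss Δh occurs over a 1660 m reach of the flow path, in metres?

Convert K: 0.00123 m/s × 86400 = 106.3 m/day.
From Q = K·A·i, i = Q / (K·A) = 6260 / (106.3 × 1420) = 0.04148.
Head loss Δh = i · L = 0.04148 × 1660 = 68.86 m.

68.9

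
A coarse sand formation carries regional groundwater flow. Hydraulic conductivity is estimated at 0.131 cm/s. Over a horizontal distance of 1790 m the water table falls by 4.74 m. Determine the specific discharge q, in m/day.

Convert K: 0.131 cm/s × 864 = 113.2 m/day.
Hydraulic gradient i = Δh / L = 4.74 / 1790 = 0.002648.
Specific discharge q = K · i = 113.2 × 0.002648 = 0.2997 m/day.

0.300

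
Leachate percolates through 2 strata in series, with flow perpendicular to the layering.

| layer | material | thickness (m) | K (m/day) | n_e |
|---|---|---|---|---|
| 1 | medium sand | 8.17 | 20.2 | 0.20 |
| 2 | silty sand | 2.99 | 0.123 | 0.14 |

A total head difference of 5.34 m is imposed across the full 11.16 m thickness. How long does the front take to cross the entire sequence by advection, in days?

With flow normal to the layers, continuity requires the same specific discharge q through every layer.
Σ(b_i/K_i) = 8.17/20.2 + 2.99/0.123 = 24.71 d.
q = Δh / Σ(b_i/K_i) = 5.34 / 24.71 = 0.2161 m/day.
In each layer the seepage velocity is v_i = q/n_i, so the layer transit time is t_i = b_i·n_i / q:
  layer 1 (medium sand): t_1 = 8.17 × 0.20 / 0.2161 = 7.562 d
  layer 2 (silty sand): t_2 = 2.99 × 0.14 / 0.2161 = 1.937 d
Total t = Σ t_i = 9.499 days.

9.50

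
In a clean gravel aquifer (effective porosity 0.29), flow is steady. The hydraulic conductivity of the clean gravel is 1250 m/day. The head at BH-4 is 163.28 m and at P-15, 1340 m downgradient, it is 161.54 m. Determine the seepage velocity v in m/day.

Hydraulic gradient i = (163.28 − 161.54) / 1340 = 1.74 / 1340 = 0.001299.
Darcy flux q = K · i = 1250 × 0.001299 = 1.623 m/day.
Seepage velocity v = q / n_e = 1.623 / 0.29 = 5.597 m/day.

5.60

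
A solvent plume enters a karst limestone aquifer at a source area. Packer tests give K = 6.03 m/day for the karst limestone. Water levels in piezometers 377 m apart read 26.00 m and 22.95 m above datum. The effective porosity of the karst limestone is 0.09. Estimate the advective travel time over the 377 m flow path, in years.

Hydraulic gradient i = (26.00 − 22.95) / 377 = 3.05 / 377 = 0.008090.
Darcy flux q = K · i = 6.030 × 0.008090 = 0.04878 m/day.
Seepage velocity v = q / n_e = 0.04878 / 0.09 = 0.5420 m/day.
Travel time t = L / v = 377 / 0.5420 = 695.5 days = 1.904 years.

1.90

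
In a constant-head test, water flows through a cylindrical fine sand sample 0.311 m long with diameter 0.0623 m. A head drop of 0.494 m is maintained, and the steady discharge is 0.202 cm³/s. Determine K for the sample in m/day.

Cross-sectional area A = π·(d/2)² = π × (0.0623/2)² = 0.003048 m².
Convert discharge: 0.202 cm³/s = 2.020e-07 m³/s.
Darcy's law rearranged: K = Q·L / (A·Δh) = 2.020e-07 × 0.311 / (0.003048 × 0.494) = 4.172e-05 m/s = 3.604 m/day.

3.60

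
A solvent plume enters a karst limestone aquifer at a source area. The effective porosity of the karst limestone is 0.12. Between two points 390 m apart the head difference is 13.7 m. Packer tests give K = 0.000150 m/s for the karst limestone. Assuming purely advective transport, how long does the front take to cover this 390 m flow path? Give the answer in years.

0.281

Convert K: 0.000150 m/s × 86400 = 12.96 m/day.
Hydraulic gradient i = Δh / L = 13.7 / 390 = 0.03513.
Darcy flux q = K · i = 12.96 × 0.03513 = 0.4553 m/day.
Seepage velocity v = q / n_e = 0.4553 / 0.12 = 3.794 m/day.
Travel time t = L / v = 390 / 3.794 = 102.8 days = 0.2814 years.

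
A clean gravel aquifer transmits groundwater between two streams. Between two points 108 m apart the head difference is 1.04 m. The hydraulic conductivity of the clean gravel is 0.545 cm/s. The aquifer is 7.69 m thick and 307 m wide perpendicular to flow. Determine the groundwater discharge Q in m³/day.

10700

Convert K: 0.545 cm/s × 864 = 470.9 m/day.
Cross-sectional area A = 307 × 7.69 = 2361 m².
Hydraulic gradient i = Δh / L = 1.04 / 108 = 0.009630.
Darcy's law: Q = K · A · i = 470.9 × 2361 × 0.009630 = 10705 m³/day.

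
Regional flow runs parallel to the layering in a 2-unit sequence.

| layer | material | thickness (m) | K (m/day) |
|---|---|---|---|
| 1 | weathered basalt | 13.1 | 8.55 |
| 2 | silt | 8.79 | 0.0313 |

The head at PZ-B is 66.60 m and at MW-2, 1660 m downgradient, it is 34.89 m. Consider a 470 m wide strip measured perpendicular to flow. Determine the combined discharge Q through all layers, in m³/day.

Flow is parallel to layering, so each bed carries its own Darcy discharge and the transmissivities add.
Σ(K_i·b_i) = 8.55×13.1 + 0.0313×8.79 = 112.3 m²/day.
Hydraulic gradient i = (66.60 − 34.89) / 1660 = 31.71 / 1660 = 0.01910.
Q = Σ(K_i·b_i) · W · i = 112.3 × 470 × 0.01910 = 1008 m³/day.

1010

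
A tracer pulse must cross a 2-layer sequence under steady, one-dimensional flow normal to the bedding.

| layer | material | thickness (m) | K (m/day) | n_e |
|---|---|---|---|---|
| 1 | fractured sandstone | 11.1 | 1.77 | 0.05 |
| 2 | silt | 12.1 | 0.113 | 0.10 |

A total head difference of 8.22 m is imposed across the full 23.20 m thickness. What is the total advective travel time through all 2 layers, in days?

With flow normal to the layers, continuity requires the same specific discharge q through every layer.
Σ(b_i/K_i) = 11.1/1.77 + 12.1/0.113 = 113.4 d.
q = Δh / Σ(b_i/K_i) = 8.22 / 113.4 = 0.07252 m/day.
In each layer the seepage velocity is v_i = q/n_i, so the layer transit time is t_i = b_i·n_i / q:
  layer 1 (fractured sandstone): t_1 = 11.1 × 0.05 / 0.07252 = 7.653 d
  layer 2 (silt): t_2 = 12.1 × 0.10 / 0.07252 = 16.69 d
Total t = Σ t_i = 24.34 days.

24.3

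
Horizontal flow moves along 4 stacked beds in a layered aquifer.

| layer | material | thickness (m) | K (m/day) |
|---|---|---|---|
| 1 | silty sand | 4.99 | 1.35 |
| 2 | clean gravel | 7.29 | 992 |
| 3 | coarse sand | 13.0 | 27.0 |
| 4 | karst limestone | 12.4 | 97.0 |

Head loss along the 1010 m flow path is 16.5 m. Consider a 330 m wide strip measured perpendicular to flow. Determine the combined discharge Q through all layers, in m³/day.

47400

Flow is parallel to layering, so each bed carries its own Darcy discharge and the transmissivities add.
Σ(K_i·b_i) = 1.35×4.99 + 992×7.29 + 27.0×13.0 + 97.0×12.4 = 8792 m²/day.
Hydraulic gradient i = Δh / L = 16.5 / 1010 = 0.01634.
Q = Σ(K_i·b_i) · W · i = 8792 × 330 × 0.01634 = 47400 m³/day.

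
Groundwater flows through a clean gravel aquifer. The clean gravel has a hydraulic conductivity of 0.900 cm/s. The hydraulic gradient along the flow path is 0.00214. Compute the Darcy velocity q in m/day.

1.66

Convert K: 0.900 cm/s × 864 = 777.6 m/day.
Hydraulic gradient i = 0.00214.
Specific discharge q = K · i = 777.6 × 0.002140 = 1.664 m/day.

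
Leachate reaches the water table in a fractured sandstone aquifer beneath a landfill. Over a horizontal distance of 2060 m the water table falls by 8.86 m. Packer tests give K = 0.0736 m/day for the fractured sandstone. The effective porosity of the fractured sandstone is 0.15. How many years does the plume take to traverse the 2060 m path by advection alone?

2670

Hydraulic gradient i = Δh / L = 8.86 / 2060 = 0.004301.
Darcy flux q = K · i = 0.07360 × 0.004301 = 0.0003166 m/day.
Seepage velocity v = q / n_e = 0.0003166 / 0.15 = 0.002110 m/day.
Travel time t = L / v = 2060 / 0.002110 = 9.761e+05 days = 2673 years.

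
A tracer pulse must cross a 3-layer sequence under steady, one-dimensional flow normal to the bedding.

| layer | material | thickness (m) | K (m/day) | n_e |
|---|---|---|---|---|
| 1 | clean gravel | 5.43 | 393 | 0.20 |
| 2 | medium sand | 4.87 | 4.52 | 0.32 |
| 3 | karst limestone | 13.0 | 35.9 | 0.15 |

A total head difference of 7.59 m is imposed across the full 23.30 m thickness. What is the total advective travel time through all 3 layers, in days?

With flow normal to the layers, continuity requires the same specific discharge q through every layer.
Σ(b_i/K_i) = 5.43/393 + 4.87/4.52 + 13.0/35.9 = 1.453 d.
q = Δh / Σ(b_i/K_i) = 7.59 / 1.453 = 5.222 m/day.
In each layer the seepage velocity is v_i = q/n_i, so the layer transit time is t_i = b_i·n_i / q:
  layer 1 (clean gravel): t_1 = 5.43 × 0.20 / 5.222 = 0.2080 d
  layer 2 (medium sand): t_2 = 4.87 × 0.32 / 5.222 = 0.2984 d
  layer 3 (karst limestone): t_3 = 13.0 × 0.15 / 5.222 = 0.3734 d
Total t = Σ t_i = 0.8798 days.

0.880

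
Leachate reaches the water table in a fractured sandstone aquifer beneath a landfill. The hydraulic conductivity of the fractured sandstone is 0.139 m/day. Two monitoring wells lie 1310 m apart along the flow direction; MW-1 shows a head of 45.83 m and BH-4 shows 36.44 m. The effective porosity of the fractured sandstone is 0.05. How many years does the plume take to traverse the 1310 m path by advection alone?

180

Hydraulic gradient i = (45.83 − 36.44) / 1310 = 9.39 / 1310 = 0.007168.
Darcy flux q = K · i = 0.1390 × 0.007168 = 0.0009963 m/day.
Seepage velocity v = q / n_e = 0.0009963 / 0.05 = 0.01993 m/day.
Travel time t = L / v = 1310 / 0.01993 = 65740 days = 180.0 years.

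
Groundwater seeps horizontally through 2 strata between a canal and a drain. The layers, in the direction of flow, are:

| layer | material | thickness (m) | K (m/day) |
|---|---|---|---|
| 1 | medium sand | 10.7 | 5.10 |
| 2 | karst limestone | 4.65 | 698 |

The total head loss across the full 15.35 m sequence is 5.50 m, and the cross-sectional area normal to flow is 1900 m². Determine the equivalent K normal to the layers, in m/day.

7.29

Flow is perpendicular to layering, so the layers act in series and the equivalent K is the thickness-weighted harmonic mean.
Total thickness L = 10.7 + 4.65 = 15.35 m.
Σ(b_i/K_i) = 10.7/5.10 + 4.65/698 = 2.105 d.
K_eq = L / Σ(b_i/K_i) = 15.35 / 2.105 = 7.293 m/day.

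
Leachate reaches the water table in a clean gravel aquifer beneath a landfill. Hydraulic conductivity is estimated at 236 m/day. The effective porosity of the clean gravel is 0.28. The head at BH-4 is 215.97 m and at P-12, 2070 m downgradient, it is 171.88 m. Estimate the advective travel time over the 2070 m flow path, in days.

Hydraulic gradient i = (215.97 − 171.88) / 2070 = 44.09 / 2070 = 0.02130.
Darcy flux q = K · i = 236.0 × 0.02130 = 5.027 m/day.
Seepage velocity v = q / n_e = 5.027 / 0.28 = 17.95 m/day.
Travel time t = L / v = 2070 / 17.95 = 115.3 days.

115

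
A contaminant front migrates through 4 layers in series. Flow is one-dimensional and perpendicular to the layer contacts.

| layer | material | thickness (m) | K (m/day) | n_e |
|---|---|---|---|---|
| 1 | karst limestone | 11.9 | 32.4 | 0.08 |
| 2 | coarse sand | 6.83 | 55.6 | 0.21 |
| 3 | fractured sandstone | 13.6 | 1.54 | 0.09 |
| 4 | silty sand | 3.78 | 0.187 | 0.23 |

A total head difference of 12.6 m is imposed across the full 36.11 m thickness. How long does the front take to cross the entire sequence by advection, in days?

With flow normal to the layers, continuity requires the same specific discharge q through every layer.
Σ(b_i/K_i) = 11.9/32.4 + 6.83/55.6 + 13.6/1.54 + 3.78/0.187 = 29.54 d.
q = Δh / Σ(b_i/K_i) = 12.6 / 29.54 = 0.4266 m/day.
In each layer the seepage velocity is v_i = q/n_i, so the layer transit time is t_i = b_i·n_i / q:
  layer 1 (karst limestone): t_1 = 11.9 × 0.08 / 0.4266 = 2.232 d
  layer 2 (coarse sand): t_2 = 6.83 × 0.21 / 0.4266 = 3.362 d
  layer 3 (fractured sandstone): t_3 = 13.6 × 0.09 / 0.4266 = 2.869 d
  layer 4 (silty sand): t_4 = 3.78 × 0.23 / 0.4266 = 2.038 d
Total t = Σ t_i = 10.50 days.

10.5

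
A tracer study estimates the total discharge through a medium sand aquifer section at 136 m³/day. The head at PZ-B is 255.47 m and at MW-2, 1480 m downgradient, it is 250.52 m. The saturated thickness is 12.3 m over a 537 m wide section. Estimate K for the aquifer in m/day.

6.16

Cross-sectional area A = 537 × 12.3 = 6605 m².
Hydraulic gradient i = (255.47 − 250.52) / 1480 = 4.95 / 1480 = 0.003345.
From Q = K·A·i, K = Q / (A·i) = 136 / (6605 × 0.003345) = 6.156 m/day.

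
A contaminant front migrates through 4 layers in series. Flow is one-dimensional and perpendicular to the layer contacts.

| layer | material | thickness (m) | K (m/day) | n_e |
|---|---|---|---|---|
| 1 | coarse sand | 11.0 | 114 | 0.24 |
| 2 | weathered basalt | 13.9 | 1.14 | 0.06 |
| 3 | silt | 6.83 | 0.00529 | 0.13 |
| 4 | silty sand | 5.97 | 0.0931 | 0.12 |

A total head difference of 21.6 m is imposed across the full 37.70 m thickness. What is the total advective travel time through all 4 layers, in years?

With flow normal to the layers, continuity requires the same specific discharge q through every layer.
Σ(b_i/K_i) = 11.0/114 + 13.9/1.14 + 6.83/0.00529 + 5.97/0.0931 = 1368 d.
q = Δh / Σ(b_i/K_i) = 21.6 / 1368 = 0.01579 m/day.
In each layer the seepage velocity is v_i = q/n_i, so the layer transit time is t_i = b_i·n_i / q:
  layer 1 (coarse sand): t_1 = 11.0 × 0.24 / 0.01579 = 167.1 d
  layer 2 (weathered basalt): t_2 = 13.9 × 0.06 / 0.01579 = 52.80 d
  layer 3 (silt): t_3 = 6.83 × 0.13 / 0.01579 = 56.21 d
  layer 4 (silty sand): t_4 = 5.97 × 0.12 / 0.01579 = 45.36 d
Total t = Σ t_i = 321.5 days = 0.8803 years.

0.880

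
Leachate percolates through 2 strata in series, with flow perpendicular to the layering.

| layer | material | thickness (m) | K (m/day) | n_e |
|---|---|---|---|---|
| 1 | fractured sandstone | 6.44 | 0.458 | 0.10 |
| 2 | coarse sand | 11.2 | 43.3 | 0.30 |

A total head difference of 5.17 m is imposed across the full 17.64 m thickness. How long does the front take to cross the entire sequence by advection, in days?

With flow normal to the layers, continuity requires the same specific discharge q through every layer.
Σ(b_i/K_i) = 6.44/0.458 + 11.2/43.3 = 14.32 d.
q = Δh / Σ(b_i/K_i) = 5.17 / 14.32 = 0.3610 m/day.
In each layer the seepage velocity is v_i = q/n_i, so the layer transit time is t_i = b_i·n_i / q:
  layer 1 (fractured sandstone): t_1 = 6.44 × 0.10 / 0.3610 = 1.784 d
  layer 2 (coarse sand): t_2 = 11.2 × 0.30 / 0.3610 = 9.306 d
Total t = Σ t_i = 11.09 days.

11.1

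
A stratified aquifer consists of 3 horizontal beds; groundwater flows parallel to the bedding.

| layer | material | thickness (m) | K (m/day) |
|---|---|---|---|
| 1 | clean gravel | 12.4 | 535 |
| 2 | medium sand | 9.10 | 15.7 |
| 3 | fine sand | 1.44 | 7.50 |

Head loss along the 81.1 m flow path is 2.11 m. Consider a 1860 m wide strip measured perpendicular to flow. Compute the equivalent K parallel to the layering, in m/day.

Flow is parallel to layering, so each bed carries its own Darcy discharge and the transmissivities add.
Σ(K_i·b_i) = 535×12.4 + 15.7×9.10 + 7.50×1.44 = 6788 m²/day.
Total thickness b = 22.94 m, so K_eq = Σ(K_i·b_i)/b = 295.9 m/day.

296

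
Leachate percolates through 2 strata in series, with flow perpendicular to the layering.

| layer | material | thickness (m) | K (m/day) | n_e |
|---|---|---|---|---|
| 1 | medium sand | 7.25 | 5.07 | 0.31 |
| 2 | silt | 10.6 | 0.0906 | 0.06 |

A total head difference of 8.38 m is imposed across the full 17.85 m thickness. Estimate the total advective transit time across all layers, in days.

40.8

With flow normal to the layers, continuity requires the same specific discharge q through every layer.
Σ(b_i/K_i) = 7.25/5.07 + 10.6/0.0906 = 118.4 d.
q = Δh / Σ(b_i/K_i) = 8.38 / 118.4 = 0.07076 m/day.
In each layer the seepage velocity is v_i = q/n_i, so the layer transit time is t_i = b_i·n_i / q:
  layer 1 (medium sand): t_1 = 7.25 × 0.31 / 0.07076 = 31.76 d
  layer 2 (silt): t_2 = 10.6 × 0.06 / 0.07076 = 8.988 d
Total t = Σ t_i = 40.75 days.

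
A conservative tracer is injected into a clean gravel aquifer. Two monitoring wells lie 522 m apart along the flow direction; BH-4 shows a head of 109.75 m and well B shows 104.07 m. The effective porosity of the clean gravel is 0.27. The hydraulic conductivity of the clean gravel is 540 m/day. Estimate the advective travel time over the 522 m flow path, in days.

24.0

Hydraulic gradient i = (109.75 − 104.07) / 522 = 5.68 / 522 = 0.01088.
Darcy flux q = K · i = 540.0 × 0.01088 = 5.876 m/day.
Seepage velocity v = q / n_e = 5.876 / 0.27 = 21.76 m/day.
Travel time t = L / v = 522 / 21.76 = 23.99 days.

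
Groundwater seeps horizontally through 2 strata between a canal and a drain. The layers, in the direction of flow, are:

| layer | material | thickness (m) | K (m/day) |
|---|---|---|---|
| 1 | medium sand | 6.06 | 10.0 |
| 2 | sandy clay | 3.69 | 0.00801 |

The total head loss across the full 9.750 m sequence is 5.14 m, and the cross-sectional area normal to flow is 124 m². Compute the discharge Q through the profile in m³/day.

Flow is perpendicular to layering, so the layers act in series and the equivalent K is the thickness-weighted harmonic mean.
Total thickness L = 6.06 + 3.69 = 9.750 m.
Σ(b_i/K_i) = 6.06/10.0 + 3.69/0.00801 = 461.3 d.
K_eq = L / Σ(b_i/K_i) = 9.750 / 461.3 = 0.02114 m/day.
Q = K_eq · A · (Δh/L) = 0.02114 × 124 × (5.14/9.750) = 1.382 m³/day.

1.38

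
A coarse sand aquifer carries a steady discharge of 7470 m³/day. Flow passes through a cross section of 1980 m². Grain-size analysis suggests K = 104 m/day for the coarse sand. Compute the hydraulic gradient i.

From Q = K·A·i, i = Q / (K·A) = 7470 / (104.0 × 1980) = 0.03628.

0.0363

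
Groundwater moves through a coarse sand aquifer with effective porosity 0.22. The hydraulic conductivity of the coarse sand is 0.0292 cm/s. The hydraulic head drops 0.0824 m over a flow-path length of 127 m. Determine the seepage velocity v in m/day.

0.0744

Convert K: 0.0292 cm/s × 864 = 25.23 m/day.
Hydraulic gradient i = Δh / L = 0.0824 / 127 = 0.0006488.
Darcy flux q = K · i = 25.23 × 0.0006488 = 0.01637 m/day.
Seepage velocity v = q / n_e = 0.01637 / 0.22 = 0.07440 m/day.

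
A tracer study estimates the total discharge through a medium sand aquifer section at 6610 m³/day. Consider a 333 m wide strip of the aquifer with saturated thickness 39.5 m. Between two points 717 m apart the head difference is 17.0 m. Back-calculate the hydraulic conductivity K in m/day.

21.2

Cross-sectional area A = 333 × 39.5 = 13154 m².
Hydraulic gradient i = Δh / L = 17.0 / 717 = 0.02371.
From Q = K·A·i, K = Q / (A·i) = 6610 / (13154 × 0.02371) = 21.19 m/day.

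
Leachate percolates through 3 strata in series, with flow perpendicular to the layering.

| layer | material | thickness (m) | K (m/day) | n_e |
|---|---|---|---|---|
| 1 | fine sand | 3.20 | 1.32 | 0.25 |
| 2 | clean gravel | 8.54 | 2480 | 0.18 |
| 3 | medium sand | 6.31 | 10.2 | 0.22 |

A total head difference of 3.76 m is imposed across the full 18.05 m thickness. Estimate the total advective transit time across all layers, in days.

3.02

With flow normal to the layers, continuity requires the same specific discharge q through every layer.
Σ(b_i/K_i) = 3.20/1.32 + 8.54/2480 + 6.31/10.2 = 3.046 d.
q = Δh / Σ(b_i/K_i) = 3.76 / 3.046 = 1.234 m/day.
In each layer the seepage velocity is v_i = q/n_i, so the layer transit time is t_i = b_i·n_i / q:
  layer 1 (fine sand): t_1 = 3.20 × 0.25 / 1.234 = 0.6482 d
  layer 2 (clean gravel): t_2 = 8.54 × 0.18 / 1.234 = 1.245 d
  layer 3 (medium sand): t_3 = 6.31 × 0.22 / 1.234 = 1.125 d
Total t = Σ t_i = 3.018 days.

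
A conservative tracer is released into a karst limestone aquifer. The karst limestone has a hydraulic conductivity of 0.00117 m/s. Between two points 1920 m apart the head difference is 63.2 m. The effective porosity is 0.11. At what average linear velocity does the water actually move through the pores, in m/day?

Convert K: 0.00117 m/s × 86400 = 101.1 m/day.
Hydraulic gradient i = Δh / L = 63.2 / 1920 = 0.03292.
Darcy flux q = K · i = 101.1 × 0.03292 = 3.327 m/day.
Seepage velocity v = q / n_e = 3.327 / 0.11 = 30.25 m/day.

30.2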